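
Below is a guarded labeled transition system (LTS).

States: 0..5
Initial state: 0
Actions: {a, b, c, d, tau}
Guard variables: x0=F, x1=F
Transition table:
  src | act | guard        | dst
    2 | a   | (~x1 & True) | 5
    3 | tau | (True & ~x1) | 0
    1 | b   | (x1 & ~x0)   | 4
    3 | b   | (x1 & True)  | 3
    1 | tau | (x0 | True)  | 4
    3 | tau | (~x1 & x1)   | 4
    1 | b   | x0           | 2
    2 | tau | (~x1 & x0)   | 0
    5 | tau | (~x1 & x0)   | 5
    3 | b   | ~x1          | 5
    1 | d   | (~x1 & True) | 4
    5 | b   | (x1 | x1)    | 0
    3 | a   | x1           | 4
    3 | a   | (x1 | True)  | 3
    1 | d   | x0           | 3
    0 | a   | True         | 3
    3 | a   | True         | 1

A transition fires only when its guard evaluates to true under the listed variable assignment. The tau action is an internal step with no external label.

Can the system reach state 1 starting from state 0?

Answer: REACHABLE

Working:
After dropping false guards: 8 live edges.
Layer 0: {0}
Layer 1: {3}  total {0,3}
Layer 2: {1,5}  total {0,1,3,5}
Layer 3: {4}  total {0,1,3,4,5}
R = {0,1,3,4,5}
witness 1: a·a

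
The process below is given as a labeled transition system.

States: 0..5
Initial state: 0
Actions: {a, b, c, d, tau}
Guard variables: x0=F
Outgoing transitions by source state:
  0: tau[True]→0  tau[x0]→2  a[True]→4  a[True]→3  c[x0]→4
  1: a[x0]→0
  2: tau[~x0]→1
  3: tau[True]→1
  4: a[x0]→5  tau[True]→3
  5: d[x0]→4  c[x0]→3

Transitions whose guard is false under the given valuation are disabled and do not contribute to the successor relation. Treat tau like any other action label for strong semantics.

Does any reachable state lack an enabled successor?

Answer: DEADLOCK at state 1

Working:
R = {0,1,3,4}
  0: a→3  a→4  tau→0  [3 exit(s)]
  1: ∅  [STUCK]
  3: tau→1  [1 exit(s)]
  4: tau→3  [1 exit(s)]
trace reaching 1: a·tau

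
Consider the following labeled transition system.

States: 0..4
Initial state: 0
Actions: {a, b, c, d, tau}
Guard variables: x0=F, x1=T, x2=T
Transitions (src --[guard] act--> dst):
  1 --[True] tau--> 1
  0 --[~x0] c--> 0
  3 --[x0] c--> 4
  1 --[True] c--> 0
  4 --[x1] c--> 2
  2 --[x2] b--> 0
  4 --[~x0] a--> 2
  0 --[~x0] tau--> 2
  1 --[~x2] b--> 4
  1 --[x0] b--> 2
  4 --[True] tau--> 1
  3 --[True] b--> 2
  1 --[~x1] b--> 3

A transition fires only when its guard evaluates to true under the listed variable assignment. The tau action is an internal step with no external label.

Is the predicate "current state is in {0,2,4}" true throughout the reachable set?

Answer: INVARIANT HOLDS

Trace:
Safe = {0,2,4}
Reach set: {0,2}
  0: ok
  2: ok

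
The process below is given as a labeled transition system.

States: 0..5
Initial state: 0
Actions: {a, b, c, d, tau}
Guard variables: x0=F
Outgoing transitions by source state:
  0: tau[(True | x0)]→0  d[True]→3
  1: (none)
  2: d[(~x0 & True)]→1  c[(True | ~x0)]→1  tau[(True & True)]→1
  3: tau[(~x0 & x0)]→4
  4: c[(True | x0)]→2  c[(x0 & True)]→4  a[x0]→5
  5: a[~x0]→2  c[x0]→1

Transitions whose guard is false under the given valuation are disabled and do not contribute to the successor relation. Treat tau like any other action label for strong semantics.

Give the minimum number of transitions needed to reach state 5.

Answer: UNREACHABLE

Working:
Layered search for 5:
  Layer 0: {0}
  Layer 1: {3}
5 never appears.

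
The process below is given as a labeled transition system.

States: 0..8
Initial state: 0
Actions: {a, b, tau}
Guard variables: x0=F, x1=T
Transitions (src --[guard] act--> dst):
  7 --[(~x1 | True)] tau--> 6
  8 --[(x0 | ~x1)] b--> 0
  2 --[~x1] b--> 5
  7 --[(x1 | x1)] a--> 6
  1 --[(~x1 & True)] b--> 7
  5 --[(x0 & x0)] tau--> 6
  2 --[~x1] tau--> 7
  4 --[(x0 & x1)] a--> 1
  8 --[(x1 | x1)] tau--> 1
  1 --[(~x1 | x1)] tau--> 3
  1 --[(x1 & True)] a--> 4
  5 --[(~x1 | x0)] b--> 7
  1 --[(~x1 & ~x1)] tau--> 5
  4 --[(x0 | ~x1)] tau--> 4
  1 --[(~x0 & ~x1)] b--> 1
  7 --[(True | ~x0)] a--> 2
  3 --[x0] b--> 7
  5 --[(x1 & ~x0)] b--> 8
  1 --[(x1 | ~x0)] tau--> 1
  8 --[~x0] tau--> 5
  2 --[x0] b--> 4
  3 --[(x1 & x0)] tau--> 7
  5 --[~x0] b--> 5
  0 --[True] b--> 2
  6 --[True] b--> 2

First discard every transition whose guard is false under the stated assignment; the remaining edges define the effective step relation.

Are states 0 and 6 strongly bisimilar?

Answer: BISIMILAR

Trace:
Bisimulation quotient by refinement:
  P[0] = {{0,1,2,3,4,5,6,7,8}}
  P[1] = {{0,5,6},{1,7},{2,3,4},{8}}
  P[2] = {{0,6},{1},{2,3,4},{5},{7},{8}}
Fixed point at round 3; 6 class(es).
[0]={0,6}  [6]={0,6}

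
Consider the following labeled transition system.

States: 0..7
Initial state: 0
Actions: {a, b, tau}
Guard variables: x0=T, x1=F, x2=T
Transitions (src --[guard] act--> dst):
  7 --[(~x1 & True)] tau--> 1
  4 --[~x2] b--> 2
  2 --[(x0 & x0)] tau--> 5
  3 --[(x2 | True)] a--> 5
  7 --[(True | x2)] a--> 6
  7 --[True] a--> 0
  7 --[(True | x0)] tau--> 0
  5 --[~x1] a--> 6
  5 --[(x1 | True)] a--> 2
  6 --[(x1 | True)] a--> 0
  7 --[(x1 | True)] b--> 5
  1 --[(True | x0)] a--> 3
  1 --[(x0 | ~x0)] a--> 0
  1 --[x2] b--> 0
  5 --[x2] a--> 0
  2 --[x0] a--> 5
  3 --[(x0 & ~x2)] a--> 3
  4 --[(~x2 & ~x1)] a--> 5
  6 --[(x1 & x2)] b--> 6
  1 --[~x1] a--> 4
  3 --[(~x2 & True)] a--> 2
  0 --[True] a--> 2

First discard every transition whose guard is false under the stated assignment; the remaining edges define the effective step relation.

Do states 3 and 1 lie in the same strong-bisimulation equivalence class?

Answer: NOT BISIMILAR

Working:
Refine partition for ~:
  round 0: {{0,1,2,3,4,5,6,7}}
  round 1: {{0,3,5,6},{1},{2},{4},{7}}
  round 2: {{0},{1},{2},{3,6},{4},{5},{7}}
  round 3: {{0},{1},{2},{3},{4},{5},{6},{7}}
8 equivalence class(es) (converged in 4)
[3]={3}  [1]={1}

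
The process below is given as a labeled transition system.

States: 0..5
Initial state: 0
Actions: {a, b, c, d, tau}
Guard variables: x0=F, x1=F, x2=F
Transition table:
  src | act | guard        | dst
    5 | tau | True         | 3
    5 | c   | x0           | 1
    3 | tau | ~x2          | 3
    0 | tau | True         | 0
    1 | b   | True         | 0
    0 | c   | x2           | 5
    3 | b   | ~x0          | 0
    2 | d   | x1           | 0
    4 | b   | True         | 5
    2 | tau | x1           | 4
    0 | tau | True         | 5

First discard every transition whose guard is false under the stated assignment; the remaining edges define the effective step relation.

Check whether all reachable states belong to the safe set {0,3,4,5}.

Answer: INVARIANT HOLDS

Trace:
Safe = {0,3,4,5}
R = {0,3,5}
  0: ✓
  3: ✓
  5: ✓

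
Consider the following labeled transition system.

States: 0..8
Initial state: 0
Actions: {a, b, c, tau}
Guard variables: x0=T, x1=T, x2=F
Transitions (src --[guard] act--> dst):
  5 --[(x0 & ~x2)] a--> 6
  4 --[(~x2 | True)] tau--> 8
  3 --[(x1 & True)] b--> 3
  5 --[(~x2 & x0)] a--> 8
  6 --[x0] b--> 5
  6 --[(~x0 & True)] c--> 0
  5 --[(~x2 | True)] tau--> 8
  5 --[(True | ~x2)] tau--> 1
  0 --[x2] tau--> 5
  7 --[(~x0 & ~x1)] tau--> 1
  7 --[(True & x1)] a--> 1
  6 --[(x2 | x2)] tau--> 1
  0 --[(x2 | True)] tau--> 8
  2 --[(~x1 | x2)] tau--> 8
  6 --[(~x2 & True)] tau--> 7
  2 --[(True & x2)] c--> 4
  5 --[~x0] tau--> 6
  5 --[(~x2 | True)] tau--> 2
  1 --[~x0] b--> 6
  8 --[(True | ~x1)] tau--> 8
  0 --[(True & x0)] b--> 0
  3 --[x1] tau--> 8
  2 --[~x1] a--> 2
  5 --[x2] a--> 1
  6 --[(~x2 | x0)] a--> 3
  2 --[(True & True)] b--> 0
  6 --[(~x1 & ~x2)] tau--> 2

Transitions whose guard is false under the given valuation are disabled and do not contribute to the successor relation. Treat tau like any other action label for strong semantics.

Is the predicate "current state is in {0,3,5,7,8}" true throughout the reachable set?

Safe = {0,3,5,7,8}
R = {0,8}
  0: ok
  8: ok

Answer: INVARIANT HOLDS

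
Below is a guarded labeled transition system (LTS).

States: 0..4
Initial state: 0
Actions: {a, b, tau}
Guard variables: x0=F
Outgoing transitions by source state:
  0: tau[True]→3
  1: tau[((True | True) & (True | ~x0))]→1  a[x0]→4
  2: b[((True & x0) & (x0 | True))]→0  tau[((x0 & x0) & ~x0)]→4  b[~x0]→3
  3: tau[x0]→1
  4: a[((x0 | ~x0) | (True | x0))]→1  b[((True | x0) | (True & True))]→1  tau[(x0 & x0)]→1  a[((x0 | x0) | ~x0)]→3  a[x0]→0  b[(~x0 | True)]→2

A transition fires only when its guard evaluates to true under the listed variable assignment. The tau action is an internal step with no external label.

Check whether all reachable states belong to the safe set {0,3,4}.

Answer: INVARIANT HOLDS

Working:
Allowed set {0,3,4}
R = {0,3}
  0: ✓
  3: ✓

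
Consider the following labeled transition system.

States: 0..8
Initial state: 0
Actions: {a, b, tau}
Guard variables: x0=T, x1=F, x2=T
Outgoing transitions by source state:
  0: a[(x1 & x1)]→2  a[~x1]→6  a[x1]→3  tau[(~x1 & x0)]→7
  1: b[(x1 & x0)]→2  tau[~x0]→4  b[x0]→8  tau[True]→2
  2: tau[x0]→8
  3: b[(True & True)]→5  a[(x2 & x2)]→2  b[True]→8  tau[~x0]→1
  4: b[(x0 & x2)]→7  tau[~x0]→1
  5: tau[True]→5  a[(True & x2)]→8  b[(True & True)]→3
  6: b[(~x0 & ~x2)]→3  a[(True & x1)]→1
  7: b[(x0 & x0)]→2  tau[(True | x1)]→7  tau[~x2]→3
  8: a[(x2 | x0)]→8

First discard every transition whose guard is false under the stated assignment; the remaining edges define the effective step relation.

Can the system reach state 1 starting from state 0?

Answer: UNREACHABLE

Trace:
15 transition(s) survive guard evaluation.
Layer 0: {0}
Layer 1: {6,7}  total {0,6,7}
Layer 2: {2}  total {0,2,6,7}
Layer 3: {8}  total {0,2,6,7,8}
R = {0,2,6,7,8}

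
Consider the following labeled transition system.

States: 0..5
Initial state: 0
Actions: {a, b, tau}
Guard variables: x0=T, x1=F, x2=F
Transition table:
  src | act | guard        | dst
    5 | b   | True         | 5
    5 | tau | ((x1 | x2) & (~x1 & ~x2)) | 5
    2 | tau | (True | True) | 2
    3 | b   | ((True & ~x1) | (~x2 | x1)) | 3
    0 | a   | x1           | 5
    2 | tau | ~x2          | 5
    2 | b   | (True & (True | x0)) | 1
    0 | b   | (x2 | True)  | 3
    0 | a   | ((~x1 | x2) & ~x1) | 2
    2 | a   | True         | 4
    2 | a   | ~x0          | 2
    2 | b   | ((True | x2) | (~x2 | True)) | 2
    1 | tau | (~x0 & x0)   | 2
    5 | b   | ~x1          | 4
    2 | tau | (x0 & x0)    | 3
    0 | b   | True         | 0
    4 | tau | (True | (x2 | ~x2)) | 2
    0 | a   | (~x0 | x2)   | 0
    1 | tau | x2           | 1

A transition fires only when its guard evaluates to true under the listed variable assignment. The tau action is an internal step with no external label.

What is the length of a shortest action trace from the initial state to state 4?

BFS to 4:
  Layer 0: {0}
  Layer 1: {2,3}
  Layer 2: {1,4,5}
depth(4)=2, e.g. a·a

Answer: 2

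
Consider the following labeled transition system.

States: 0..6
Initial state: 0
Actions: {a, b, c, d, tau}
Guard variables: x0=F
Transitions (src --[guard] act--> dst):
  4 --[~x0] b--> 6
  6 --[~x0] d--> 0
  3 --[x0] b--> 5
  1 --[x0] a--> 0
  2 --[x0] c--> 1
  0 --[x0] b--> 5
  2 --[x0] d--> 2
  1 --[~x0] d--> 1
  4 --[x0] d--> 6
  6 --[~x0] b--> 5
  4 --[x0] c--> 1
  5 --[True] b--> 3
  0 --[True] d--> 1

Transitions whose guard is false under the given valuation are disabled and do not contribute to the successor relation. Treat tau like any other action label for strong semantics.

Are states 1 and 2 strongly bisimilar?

Answer: NOT BISIMILAR

Working:
Compute ~ classes (split until stable):
  P[0] = {{0,1,2,3,4,5,6}}
  P[1] = {{0,1},{2,3},{4,5},{6}}
  P[2] = {{0,1},{2,3},{4},{5},{6}}
stable after 3 split(s): 5 block(s)
1∈{0,1}, 2∈{2,3}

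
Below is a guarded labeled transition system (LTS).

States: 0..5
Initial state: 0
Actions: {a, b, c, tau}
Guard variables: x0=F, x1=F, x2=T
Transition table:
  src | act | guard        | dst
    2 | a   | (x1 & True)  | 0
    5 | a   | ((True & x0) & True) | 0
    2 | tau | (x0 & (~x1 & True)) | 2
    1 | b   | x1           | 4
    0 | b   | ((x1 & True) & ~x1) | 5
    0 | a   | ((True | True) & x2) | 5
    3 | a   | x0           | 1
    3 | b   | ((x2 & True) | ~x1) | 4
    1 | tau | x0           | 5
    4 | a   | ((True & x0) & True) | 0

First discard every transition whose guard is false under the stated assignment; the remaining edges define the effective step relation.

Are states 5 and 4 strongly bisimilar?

Answer: BISIMILAR

Analysis:
Compute ~ classes (split until stable):
  π0 = {{0,1,2,3,4,5}}
  π1 = {{0},{1,2,4,5},{3}}
Fixed point at round 2; 3 class(es).
class of 5: {1,2,4,5}; class of 4: {1,2,4,5}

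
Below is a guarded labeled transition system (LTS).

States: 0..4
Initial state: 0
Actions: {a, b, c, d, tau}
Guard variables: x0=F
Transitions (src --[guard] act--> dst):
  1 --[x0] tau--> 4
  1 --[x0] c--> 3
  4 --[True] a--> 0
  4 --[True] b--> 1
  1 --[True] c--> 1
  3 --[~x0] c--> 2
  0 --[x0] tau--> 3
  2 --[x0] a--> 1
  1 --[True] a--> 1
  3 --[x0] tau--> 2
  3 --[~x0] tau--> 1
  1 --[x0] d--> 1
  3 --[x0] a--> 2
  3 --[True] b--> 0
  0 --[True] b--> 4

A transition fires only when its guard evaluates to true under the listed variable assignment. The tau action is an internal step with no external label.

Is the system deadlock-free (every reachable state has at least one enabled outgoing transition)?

R = {0,1,4}
  0: b→4  [1 out]
  1: a→1  c→1  [2 out]
  4: a→0  b→1  [2 out]

Answer: DEADLOCK-FREE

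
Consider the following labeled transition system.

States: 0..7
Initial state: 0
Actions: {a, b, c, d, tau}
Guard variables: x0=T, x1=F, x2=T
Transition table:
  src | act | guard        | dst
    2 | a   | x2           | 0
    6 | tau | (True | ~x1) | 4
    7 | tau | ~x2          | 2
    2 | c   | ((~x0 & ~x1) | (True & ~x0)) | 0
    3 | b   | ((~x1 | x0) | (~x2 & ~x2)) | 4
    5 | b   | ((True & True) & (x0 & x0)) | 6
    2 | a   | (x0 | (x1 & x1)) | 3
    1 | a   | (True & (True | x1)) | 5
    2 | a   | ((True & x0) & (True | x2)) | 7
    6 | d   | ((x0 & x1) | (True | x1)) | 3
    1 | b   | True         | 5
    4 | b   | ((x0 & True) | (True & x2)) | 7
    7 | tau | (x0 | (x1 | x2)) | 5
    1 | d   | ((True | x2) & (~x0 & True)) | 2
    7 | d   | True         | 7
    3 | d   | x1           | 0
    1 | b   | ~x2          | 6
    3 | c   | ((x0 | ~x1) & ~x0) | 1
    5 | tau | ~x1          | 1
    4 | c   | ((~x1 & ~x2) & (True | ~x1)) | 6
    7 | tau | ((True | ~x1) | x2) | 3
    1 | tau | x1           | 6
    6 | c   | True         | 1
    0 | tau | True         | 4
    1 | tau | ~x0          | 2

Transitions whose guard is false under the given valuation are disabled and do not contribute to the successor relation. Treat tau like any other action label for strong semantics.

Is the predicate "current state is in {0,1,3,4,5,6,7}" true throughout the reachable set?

Answer: INVARIANT HOLDS

Analysis:
Inv-set: {0,1,3,4,5,6,7}
Reach set: {0,1,3,4,5,6,7}
  0: safe
  1: safe
  3: safe
  4: safe
  5: safe
  6: safe
  7: safe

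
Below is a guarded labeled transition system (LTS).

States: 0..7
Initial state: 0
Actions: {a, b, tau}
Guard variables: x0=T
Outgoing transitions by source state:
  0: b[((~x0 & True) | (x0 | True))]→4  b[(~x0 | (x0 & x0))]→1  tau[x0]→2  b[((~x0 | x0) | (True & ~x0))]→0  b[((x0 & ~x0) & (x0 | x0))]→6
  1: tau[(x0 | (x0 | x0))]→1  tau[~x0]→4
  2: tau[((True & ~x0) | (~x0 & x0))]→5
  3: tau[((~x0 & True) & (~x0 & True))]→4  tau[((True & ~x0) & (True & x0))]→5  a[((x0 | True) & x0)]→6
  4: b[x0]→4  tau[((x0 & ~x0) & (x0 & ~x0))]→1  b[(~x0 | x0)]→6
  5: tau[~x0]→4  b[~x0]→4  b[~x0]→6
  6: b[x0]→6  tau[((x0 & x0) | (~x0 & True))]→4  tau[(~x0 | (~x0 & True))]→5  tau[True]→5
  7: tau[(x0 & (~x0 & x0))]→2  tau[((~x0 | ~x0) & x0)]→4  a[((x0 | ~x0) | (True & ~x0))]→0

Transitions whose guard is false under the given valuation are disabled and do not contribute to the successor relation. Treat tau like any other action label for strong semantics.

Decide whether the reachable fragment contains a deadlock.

Reachable = {0,1,2,4,5,6}
  0: b→0  b→1  b→4  tau→2  [4 out]
  1: tau→1  [1 out]
  2: ∅  [STUCK]
  4: b→4  b→6  [2 out]
  5: ∅  [STUCK]
  6: b→6  tau→4  tau→5  [3 out]
Path to 2: tau

Answer: DEADLOCK at state 2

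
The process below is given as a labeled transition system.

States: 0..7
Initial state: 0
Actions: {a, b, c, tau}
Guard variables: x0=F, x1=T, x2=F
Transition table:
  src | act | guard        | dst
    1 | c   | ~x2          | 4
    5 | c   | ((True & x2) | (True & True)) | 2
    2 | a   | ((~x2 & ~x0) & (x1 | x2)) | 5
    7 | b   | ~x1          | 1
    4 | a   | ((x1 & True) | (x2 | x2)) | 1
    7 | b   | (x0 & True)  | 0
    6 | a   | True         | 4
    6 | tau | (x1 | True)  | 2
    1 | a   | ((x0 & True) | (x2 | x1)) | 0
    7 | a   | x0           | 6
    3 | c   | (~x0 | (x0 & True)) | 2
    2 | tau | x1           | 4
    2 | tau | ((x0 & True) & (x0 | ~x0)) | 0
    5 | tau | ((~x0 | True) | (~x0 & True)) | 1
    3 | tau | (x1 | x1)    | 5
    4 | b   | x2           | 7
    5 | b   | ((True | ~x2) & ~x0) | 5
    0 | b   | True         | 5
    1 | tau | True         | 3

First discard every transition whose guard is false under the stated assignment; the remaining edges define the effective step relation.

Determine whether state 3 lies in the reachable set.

Answer: REACHABLE

Trace:
14 transition(s) survive guard evaluation.
L0 = {0}
L1 = {5}  now seen {0,5}
L2 = {1,2}  now seen {0,1,2,5}
L3 = {3,4}  now seen {0,1,2,3,4,5}
Reach set: {0,1,2,3,4,5}
trace reaching 3: b·tau·tau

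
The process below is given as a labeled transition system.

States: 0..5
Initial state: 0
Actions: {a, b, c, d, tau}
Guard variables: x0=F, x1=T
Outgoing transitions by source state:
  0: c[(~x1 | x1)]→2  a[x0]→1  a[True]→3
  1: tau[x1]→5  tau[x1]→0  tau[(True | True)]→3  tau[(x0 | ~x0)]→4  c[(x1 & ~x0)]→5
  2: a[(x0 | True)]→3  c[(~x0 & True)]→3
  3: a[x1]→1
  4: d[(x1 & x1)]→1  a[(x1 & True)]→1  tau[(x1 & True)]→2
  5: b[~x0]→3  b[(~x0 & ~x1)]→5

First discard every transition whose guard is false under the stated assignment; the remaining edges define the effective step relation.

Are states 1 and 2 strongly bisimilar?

Bisimulation quotient by refinement:
  round 0: {{0,1,2,3,4,5}}
  round 1: {{0,2},{1},{3},{4},{5}}
  round 2: {{0},{1},{2},{3},{4},{5}}
Fixed point at round 3; 6 class(es).
class of 1: {1}; class of 2: {2}

Answer: NOT BISIMILAR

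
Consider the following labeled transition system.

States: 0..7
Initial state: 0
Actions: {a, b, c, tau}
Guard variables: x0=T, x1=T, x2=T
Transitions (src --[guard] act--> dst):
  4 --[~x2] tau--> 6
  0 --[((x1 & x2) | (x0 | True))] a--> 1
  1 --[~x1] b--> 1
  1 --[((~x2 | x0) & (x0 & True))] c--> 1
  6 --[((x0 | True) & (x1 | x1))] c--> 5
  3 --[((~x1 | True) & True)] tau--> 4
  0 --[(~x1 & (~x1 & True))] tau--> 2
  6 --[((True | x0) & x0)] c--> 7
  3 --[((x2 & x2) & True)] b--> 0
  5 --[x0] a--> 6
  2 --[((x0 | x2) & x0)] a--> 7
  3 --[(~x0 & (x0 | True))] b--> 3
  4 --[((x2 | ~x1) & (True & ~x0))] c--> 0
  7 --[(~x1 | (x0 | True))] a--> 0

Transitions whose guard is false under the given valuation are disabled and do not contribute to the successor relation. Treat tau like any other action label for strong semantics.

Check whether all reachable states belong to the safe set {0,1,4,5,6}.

Answer: INVARIANT HOLDS

Working:
Allowed set {0,1,4,5,6}
R = {0,1}
  0: safe
  1: safe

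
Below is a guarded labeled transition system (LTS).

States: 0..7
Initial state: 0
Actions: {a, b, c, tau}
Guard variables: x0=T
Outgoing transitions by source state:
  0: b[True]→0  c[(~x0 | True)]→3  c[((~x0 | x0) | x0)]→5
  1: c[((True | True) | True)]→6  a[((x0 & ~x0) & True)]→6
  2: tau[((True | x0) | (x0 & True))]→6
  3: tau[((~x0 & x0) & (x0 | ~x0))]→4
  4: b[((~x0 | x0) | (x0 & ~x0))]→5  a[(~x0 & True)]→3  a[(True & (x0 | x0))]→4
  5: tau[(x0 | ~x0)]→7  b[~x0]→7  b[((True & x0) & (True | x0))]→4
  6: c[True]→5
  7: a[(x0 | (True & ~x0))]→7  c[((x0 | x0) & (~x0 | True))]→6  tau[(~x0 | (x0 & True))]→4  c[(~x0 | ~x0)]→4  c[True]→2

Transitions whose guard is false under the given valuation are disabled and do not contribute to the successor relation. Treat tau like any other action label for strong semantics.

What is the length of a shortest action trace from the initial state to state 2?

Answer: 3

Working:
BFS to 2:
  depth 0: {0}
  depth 1: {3,5}
  depth 2: {4,7}
  depth 3: {2,6}
depth(2)=3, e.g. c·tau·c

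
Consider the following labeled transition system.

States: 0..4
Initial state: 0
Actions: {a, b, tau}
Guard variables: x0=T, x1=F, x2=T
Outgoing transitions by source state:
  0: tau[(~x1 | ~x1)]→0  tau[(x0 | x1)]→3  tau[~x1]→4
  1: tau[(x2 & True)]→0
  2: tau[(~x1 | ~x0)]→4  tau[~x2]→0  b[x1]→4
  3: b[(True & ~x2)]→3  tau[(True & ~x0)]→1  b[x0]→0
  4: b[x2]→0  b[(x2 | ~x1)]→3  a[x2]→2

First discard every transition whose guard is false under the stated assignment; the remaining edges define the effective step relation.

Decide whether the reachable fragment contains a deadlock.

Reach set: {0,2,3,4}
  0: tau→0  tau→3  tau→4  [deg 3]
  2: tau→4  [deg 1]
  3: b→0  [deg 1]
  4: a→2  b→0  b→3  [deg 3]

Answer: DEADLOCK-FREE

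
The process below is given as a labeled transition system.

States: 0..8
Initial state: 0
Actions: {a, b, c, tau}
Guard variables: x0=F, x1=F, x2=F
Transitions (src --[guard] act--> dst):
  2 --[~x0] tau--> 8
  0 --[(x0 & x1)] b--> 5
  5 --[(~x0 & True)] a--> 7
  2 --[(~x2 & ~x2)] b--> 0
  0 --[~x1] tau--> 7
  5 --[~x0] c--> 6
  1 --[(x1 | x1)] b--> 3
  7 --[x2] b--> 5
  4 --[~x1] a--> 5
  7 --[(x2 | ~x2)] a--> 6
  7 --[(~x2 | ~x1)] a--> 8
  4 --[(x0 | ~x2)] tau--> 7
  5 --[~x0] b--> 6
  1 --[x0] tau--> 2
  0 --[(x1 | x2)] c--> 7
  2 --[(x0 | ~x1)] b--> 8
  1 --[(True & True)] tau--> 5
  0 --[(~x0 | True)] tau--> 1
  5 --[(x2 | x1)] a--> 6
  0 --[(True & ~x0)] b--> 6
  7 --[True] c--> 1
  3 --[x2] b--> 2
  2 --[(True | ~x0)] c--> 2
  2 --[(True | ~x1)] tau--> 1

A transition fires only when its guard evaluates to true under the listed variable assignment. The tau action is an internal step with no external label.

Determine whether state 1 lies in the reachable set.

17 transition(s) survive guard evaluation.
depth 0: {0}
depth 1: {1,6,7}  total {0,1,6,7}
depth 2: {5,8}  total {0,1,5,6,7,8}
R = {0,1,5,6,7,8}
Path to 1: tau

Answer: REACHABLE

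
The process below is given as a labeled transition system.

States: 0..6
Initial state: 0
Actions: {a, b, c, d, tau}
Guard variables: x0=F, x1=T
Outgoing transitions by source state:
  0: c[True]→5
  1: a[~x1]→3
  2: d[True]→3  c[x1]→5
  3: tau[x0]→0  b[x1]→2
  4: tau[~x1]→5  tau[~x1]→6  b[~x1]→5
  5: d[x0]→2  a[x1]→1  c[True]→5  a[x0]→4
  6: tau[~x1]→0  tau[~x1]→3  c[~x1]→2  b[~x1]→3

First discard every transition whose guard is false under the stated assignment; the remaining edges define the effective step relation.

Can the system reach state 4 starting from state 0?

Guard filter leaves 6 enabled edge(s).
L0 = {0}
L1 = {5}  total {0,5}
L2 = {1}  total {0,1,5}
R = {0,1,5}

Answer: UNREACHABLE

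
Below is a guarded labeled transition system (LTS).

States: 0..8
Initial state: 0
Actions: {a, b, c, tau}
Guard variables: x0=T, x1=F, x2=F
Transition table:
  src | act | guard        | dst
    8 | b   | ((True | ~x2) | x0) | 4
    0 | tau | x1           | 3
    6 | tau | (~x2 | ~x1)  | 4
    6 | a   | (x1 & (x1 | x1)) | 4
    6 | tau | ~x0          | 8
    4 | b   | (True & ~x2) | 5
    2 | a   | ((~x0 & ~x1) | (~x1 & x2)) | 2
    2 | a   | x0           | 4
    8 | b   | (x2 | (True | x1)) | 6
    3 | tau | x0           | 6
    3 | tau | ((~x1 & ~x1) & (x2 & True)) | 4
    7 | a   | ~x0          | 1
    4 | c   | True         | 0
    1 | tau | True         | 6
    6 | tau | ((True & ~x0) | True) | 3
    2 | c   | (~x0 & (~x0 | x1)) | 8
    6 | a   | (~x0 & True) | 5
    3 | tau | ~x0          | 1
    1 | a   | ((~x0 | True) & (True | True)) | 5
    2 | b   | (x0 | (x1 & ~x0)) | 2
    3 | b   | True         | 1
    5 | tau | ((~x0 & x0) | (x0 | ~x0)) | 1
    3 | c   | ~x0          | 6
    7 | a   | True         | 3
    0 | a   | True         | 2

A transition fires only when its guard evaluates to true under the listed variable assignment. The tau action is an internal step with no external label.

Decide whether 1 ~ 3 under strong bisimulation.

Compute ~ classes (split until stable):
  round 0: {{0,1,2,3,4,5,6,7,8}}
  round 1: {{0,7},{1},{2},{3},{4},{5,6},{8}}
  round 2: {{0},{1},{2},{3},{4},{5},{6},{7},{8}}
Fixed point at round 3; 9 class(es).
class of 1: {1}; class of 3: {3}

Answer: NOT BISIMILAR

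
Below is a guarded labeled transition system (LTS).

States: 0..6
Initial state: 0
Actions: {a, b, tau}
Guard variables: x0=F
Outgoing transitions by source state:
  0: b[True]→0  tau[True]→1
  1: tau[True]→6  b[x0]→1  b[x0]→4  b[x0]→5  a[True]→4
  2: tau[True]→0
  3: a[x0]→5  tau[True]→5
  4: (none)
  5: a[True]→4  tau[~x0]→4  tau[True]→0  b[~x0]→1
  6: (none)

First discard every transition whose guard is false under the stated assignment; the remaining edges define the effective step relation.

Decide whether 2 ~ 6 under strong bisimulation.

Compute ~ classes (split until stable):
  round 0: {{0,1,2,3,4,5,6}}
  round 1: {{0},{1},{2,3},{4,6},{5}}
  round 2: {{0},{1},{2},{3},{4,6},{5}}
Fixed point at round 3; 6 class(es).
class of 2: {2}; class of 6: {4,6}

Answer: NOT BISIMILAR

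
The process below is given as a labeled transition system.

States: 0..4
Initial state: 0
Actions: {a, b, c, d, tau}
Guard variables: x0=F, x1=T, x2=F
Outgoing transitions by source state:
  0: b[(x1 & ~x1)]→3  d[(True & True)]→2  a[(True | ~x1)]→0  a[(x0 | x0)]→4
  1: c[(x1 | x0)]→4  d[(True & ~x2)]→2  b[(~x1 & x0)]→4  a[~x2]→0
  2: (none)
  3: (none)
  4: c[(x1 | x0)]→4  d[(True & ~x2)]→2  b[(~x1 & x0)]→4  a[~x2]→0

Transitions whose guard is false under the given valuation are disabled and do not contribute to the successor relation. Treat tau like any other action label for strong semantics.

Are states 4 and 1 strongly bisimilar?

Refine partition for ~:
  round 0: {{0,1,2,3,4}}
  round 1: {{0},{1,4},{2,3}}
Fixed point at round 2; 3 class(es).
[4]={1,4}  [1]={1,4}

Answer: BISIMILAR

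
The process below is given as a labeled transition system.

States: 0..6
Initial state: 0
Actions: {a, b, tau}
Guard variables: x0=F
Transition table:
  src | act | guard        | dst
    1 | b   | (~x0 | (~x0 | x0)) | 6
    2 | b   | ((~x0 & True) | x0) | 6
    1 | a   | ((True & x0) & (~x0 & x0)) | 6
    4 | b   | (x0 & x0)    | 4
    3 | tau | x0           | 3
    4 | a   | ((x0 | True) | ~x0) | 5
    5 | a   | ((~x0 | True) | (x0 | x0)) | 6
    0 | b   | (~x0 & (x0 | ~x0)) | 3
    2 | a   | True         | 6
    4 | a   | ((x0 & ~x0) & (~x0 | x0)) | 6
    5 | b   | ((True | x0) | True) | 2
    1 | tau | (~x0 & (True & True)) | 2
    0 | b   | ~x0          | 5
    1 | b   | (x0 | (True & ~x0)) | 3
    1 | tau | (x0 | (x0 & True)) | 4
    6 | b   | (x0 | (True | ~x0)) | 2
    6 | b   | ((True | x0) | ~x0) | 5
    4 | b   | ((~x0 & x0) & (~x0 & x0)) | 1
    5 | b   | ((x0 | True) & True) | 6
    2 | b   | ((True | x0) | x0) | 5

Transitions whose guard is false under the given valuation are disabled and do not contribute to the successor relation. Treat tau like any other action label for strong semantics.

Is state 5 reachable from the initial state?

Answer: REACHABLE

Analysis:
Guard filter leaves 14 enabled edge(s).
L0 = {0}
L1 = {3,5}  cumulative {0,3,5}
L2 = {2,6}  cumulative {0,2,3,5,6}
R = {0,2,3,5,6}
trace reaching 5: b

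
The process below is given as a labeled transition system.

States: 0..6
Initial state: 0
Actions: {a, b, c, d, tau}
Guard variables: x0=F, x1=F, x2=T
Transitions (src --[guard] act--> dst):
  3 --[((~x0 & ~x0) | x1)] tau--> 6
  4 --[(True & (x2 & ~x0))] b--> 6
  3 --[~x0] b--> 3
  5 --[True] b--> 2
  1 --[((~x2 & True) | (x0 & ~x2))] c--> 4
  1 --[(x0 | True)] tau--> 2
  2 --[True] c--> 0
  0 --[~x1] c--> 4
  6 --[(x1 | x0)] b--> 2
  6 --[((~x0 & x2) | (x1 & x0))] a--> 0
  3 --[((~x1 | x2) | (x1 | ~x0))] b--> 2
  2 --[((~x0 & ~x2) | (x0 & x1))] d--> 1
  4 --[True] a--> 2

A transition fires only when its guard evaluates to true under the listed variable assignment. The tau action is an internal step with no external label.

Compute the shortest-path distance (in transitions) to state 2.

Breadth-first toward 2:
  Layer 0: {0}
  Layer 1: {4}
  Layer 2: {2,6}
first hit 2 at d=2 via c·a

Answer: 2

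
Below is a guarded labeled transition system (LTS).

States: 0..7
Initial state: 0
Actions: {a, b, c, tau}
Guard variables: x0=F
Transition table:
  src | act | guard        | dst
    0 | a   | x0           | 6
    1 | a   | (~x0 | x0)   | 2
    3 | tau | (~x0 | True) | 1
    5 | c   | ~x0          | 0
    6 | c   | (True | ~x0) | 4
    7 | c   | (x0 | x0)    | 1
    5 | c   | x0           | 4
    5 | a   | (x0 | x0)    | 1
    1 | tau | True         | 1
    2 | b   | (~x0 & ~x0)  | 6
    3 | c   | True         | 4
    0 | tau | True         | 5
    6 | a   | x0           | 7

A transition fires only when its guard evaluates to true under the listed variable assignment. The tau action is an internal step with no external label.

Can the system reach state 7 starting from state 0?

Answer: UNREACHABLE

Analysis:
8 transition(s) survive guard evaluation.
depth 0: {0}
depth 1: {5}  cumulative {0,5}
R = {0,5}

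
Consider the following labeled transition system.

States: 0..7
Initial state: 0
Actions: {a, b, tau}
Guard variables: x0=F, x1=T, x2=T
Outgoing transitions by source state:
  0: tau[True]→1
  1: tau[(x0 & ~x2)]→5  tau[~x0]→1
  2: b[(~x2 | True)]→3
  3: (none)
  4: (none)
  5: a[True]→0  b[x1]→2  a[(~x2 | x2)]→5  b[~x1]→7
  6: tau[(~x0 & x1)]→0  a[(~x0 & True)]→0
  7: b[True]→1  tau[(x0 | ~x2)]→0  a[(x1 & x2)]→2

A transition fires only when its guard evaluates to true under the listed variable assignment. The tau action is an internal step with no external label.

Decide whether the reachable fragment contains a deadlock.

Reach set: {0,1}
  0: tau→1  [1 out]
  1: tau→1  [1 out]

Answer: DEADLOCK-FREE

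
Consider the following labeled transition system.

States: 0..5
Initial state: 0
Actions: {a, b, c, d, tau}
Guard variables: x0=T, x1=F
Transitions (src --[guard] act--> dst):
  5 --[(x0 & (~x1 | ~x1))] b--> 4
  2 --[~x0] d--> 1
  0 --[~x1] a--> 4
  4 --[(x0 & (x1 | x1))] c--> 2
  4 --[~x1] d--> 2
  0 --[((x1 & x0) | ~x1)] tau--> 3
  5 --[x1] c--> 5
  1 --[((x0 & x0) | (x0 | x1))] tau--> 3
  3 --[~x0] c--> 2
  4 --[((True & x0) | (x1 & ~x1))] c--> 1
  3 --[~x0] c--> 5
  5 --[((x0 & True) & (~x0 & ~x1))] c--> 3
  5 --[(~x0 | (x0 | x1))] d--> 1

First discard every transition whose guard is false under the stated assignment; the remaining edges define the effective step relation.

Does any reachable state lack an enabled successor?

Answer: DEADLOCK at state 2

Trace:
Reachable = {0,1,2,3,4}
  0: a→4  tau→3  [2 exit(s)]
  1: tau→3  [1 exit(s)]
  2: ∅  [STUCK]
  3: ∅  [STUCK]
  4: c→1  d→2  [2 exit(s)]
trace reaching 2: a·d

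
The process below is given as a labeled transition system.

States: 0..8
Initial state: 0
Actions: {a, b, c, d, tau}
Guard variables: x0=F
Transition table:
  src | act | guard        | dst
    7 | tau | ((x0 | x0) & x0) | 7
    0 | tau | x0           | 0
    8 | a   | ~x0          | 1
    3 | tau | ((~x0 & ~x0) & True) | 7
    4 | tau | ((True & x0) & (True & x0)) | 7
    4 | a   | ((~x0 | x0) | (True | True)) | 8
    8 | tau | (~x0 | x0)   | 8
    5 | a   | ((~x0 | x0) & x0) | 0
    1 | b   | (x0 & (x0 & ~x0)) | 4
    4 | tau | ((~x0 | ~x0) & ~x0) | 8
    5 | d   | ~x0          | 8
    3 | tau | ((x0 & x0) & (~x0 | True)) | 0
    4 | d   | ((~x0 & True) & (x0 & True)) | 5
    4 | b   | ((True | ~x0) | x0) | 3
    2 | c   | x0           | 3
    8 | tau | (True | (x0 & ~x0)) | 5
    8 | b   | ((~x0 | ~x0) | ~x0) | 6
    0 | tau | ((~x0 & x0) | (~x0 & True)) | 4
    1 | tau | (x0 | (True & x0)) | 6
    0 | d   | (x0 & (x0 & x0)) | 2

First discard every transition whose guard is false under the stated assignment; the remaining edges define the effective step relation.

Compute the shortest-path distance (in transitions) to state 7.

BFS to 7:
  Layer 0: {0}
  Layer 1: {4}
  Layer 2: {3,8}
  Layer 3: {1,5,6,7}
first hit 7 at d=3 via tau·b·tau

Answer: 3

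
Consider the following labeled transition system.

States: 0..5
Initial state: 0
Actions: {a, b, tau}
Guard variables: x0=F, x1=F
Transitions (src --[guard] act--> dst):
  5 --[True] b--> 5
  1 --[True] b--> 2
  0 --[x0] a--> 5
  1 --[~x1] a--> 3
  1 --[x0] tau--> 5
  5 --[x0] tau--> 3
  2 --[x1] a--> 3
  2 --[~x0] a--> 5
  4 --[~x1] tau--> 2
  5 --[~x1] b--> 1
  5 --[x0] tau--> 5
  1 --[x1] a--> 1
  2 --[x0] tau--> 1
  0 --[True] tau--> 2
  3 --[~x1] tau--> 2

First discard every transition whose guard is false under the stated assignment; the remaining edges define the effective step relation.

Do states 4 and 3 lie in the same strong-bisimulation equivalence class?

Answer: BISIMILAR

Analysis:
Bisimulation quotient by refinement:
  round 0: {{0,1,2,3,4,5}}
  round 1: {{0,3,4},{1},{2},{5}}
Fixed point at round 2; 4 class(es).
class of 4: {0,3,4}; class of 3: {0,3,4}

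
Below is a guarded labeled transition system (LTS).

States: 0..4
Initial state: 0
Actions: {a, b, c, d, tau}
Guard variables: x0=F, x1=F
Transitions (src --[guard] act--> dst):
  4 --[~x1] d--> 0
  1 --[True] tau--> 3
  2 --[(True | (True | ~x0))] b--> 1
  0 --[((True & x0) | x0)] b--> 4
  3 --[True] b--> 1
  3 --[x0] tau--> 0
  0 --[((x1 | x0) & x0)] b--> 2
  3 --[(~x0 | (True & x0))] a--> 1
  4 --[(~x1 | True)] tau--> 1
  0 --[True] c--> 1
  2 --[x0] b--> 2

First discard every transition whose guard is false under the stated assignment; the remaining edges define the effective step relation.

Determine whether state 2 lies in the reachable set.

7 transition(s) survive guard evaluation.
depth 0: {0}
depth 1: {1}  total {0,1}
depth 2: {3}  total {0,1,3}
Reach set: {0,1,3}

Answer: UNREACHABLE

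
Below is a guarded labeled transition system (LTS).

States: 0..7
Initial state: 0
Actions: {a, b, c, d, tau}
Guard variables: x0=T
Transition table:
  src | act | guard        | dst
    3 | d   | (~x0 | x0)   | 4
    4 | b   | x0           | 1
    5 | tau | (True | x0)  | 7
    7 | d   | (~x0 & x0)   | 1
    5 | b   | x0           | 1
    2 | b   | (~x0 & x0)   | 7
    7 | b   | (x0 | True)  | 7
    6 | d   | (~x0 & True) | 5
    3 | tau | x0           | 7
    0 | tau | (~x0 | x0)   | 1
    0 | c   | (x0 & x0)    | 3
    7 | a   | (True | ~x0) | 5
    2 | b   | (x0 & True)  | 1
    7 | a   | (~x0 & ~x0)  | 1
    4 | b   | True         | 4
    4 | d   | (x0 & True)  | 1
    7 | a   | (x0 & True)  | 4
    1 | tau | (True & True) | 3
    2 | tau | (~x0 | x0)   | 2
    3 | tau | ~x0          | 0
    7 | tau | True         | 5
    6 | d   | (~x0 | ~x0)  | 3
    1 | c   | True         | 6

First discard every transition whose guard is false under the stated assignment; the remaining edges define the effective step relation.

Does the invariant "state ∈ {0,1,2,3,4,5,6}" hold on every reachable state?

Allowed set {0,1,2,3,4,5,6}
Reach set: {0,1,3,4,5,6,7}
  0: ✓
  1: ✓
  3: ✓
  4: ✓
  5: ✓
  6: ✓
  7: VIOLATES
witness against invariant: c·tau → 7

Answer: INVARIANT VIOLATED at state 7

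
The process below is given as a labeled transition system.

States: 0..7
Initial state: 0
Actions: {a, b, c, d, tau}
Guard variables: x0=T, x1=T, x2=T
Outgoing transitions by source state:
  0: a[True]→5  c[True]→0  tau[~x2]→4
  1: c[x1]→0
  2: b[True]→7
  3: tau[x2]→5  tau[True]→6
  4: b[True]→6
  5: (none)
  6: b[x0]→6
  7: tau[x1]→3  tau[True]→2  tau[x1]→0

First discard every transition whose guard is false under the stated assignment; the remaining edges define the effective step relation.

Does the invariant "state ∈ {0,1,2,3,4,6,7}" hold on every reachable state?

Answer: INVARIANT VIOLATED at state 5

Working:
Inv-set: {0,1,2,3,4,6,7}
R = {0,5}
  0: safe
  5: outside
counterexample path to 5: a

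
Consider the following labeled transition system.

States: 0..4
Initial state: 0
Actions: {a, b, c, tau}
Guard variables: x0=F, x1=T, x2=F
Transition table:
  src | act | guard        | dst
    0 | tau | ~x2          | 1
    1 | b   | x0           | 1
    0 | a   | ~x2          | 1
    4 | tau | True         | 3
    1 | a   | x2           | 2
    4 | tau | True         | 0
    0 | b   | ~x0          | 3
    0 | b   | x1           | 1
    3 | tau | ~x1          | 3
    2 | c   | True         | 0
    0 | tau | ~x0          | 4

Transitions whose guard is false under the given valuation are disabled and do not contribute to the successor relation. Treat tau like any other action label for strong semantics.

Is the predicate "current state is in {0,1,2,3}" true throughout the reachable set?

Inv-set: {0,1,2,3}
Reach set: {0,1,3,4}
  0: ok
  1: ok
  3: ok
  4: ✗ unsafe
reach 4 via tau — violates

Answer: INVARIANT VIOLATED at state 4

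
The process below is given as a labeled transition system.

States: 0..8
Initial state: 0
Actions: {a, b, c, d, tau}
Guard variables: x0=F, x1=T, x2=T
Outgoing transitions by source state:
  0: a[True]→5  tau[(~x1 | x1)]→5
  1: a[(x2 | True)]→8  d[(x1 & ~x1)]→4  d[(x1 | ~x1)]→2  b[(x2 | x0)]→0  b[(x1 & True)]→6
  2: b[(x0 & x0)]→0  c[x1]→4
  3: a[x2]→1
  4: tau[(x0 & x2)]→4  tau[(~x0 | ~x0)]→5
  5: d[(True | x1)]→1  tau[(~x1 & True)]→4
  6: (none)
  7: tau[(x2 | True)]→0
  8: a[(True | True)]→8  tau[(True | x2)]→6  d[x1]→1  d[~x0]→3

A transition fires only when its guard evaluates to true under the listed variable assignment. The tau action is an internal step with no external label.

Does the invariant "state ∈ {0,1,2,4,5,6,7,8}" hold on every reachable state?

Safe = {0,1,2,4,5,6,7,8}
Reach set: {0,1,2,3,4,5,6,8}
  0: ok
  1: ok
  2: ok
  3: outside
  4: ok
  5: ok
  6: ok
  8: ok
witness against invariant: a·d·a·d → 3

Answer: INVARIANT VIOLATED at state 3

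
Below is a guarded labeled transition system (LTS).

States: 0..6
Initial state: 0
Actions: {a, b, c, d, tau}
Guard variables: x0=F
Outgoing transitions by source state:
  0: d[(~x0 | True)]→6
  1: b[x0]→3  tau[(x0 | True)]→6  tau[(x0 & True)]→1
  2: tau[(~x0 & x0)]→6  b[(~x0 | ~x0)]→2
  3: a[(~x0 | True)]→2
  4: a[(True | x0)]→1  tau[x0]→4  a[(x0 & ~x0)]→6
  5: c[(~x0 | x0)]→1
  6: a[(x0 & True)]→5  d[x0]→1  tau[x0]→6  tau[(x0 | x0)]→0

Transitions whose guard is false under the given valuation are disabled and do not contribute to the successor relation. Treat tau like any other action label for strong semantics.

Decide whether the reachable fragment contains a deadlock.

Reachable = {0,6}
  0: d→6  [deg 1]
  6: ∅  [deadlock]
trace reaching 6: d

Answer: DEADLOCK at state 6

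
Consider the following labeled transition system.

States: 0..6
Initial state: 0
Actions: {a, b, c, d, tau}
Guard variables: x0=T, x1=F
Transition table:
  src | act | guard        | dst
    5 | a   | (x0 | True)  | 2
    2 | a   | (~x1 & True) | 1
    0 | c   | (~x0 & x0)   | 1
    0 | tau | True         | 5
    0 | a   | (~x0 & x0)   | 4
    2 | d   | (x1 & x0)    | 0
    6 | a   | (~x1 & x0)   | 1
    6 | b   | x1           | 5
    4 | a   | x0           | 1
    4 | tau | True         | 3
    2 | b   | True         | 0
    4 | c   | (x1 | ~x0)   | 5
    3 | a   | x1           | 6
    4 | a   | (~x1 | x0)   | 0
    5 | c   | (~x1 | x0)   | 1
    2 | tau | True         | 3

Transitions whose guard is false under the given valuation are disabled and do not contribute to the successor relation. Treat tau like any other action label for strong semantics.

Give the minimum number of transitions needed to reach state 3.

Answer: 3

Working:
Breadth-first toward 3:
  L0 = {0}
  L1 = {5}
  L2 = {1,2}
  L3 = {3}
3 enters at depth 3; path tau·a·tau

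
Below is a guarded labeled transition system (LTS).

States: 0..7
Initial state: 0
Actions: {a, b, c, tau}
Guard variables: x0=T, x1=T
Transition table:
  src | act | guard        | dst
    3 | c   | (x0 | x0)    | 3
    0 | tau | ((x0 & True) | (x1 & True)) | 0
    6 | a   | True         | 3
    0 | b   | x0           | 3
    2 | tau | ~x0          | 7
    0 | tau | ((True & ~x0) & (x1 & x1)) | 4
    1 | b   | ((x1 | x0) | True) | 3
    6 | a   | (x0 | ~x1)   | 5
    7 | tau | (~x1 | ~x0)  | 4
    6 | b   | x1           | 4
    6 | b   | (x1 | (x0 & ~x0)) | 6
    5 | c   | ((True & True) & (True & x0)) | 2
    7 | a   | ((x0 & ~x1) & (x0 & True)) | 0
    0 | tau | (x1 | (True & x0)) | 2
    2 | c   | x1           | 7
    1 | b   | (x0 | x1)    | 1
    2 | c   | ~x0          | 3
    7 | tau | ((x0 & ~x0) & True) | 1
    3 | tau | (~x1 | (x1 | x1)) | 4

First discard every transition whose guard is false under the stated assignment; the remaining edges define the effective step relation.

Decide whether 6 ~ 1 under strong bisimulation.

Compute ~ classes (split until stable):
  round 0: {{0,1,2,3,4,5,6,7}}
  round 1: {{0},{1},{2,5},{3},{4,7},{6}}
  round 2: {{0},{1},{2},{3},{4,7},{5},{6}}
stable after 3 split(s): 7 block(s)
6∈{6}, 1∈{1}

Answer: NOT BISIMILAR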